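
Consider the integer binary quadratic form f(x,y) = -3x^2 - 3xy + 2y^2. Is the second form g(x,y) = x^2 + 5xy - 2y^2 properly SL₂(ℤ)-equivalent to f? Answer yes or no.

D₁ = 33, D₂ = 33
river cycle of f (length 4): (2, 3, -3), (-3, 3, 2), (2, 5, -1), (-1, 5, 2)
river cycle of g (length 4): (-2, 3, 3), (3, 3, -2), (-2, 5, 1), (1, 5, -2)
cycles differ ⇒ inequivalent

no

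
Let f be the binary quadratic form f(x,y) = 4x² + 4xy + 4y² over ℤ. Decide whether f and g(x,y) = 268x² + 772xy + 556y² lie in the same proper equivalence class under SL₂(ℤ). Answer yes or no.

D₁ = -48, D₂ = -48
f: reduced (well bottom): (4,4,4) with a≤c, −a<b≤a
g: translate: b→236 (≡772 mod 536), so (268,772,556)→(268,236,52)
g: flip: (268,236,52)→(52,-236,268)
g: translate: b→-28 (≡-236 mod 104), so (52,-236,268)→(52,-28,4)
g: flip: (52,-28,4)→(4,28,52)
g: translate: b→4 (≡28 mod 8), so (4,28,52)→(4,4,4)
g: reduced (well bottom): (4,4,4) with a≤c, −a<b≤a
reduced forms (4, 4, 4) vs (4, 4, 4) ⇒ equivalent

yes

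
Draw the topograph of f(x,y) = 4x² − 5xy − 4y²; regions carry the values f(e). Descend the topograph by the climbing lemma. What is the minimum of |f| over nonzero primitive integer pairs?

descent: ρ → (-4,5,4)  [lands on river]
river: ρ → (4,3,-5)
river: ρ → (-5,7,2)
river: ρ → (2,9,-1)
river: ρ → (-1,9,2)
river: ρ → (2,7,-5)
river: ρ → (-5,3,4)
river: ρ → (4,5,-4)
river: ρ → (-4,3,5)
river: ρ → (5,7,-2)
river: ρ → (-2,9,1)
river: ρ → (1,9,-2)
river: ρ → (-2,7,5)
river: ρ → (5,3,-4)
closes: descent 1, river 14
min |a| on river = 1

1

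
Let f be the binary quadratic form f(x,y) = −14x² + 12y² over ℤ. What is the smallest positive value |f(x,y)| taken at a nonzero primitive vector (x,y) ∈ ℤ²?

descent: ρ → (12,24,-2)  [lands on river]
river: ρ → (-2,24,12)
closes: descent 1, river 2
min |a| on river = 2

2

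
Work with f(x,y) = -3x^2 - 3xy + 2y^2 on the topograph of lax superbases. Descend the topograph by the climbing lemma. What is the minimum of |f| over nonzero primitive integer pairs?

descent: ρ → (2,3,-3)  [lands on river]
river: ρ → (-3,3,2)
river: ρ → (2,5,-1)
river: ρ → (-1,5,2)
closes: descent 1, river 4
min |a| on river = 1

1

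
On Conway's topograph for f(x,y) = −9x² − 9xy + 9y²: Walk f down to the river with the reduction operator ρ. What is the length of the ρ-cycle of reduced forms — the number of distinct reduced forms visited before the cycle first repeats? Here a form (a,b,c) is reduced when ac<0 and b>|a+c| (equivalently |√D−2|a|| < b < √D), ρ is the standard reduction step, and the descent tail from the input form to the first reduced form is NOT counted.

D = 405, ⌊√D⌋ = 20
descent: ρ → (9,9,-9)  [lands on river]
river: ρ → (-9,9,9)
ρ-cycle length = 2 (tail of 1 descent step not counted)

2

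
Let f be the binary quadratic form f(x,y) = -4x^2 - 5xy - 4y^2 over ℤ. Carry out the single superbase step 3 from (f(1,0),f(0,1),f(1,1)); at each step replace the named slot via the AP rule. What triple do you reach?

start (-4,-4,-13) = (f(1,0),f(0,1),f(1,1))
replace slot 3: 2·((-4)+(-4)) − (-13) = -3 → (-4,-4,-3)

-4,-4,-3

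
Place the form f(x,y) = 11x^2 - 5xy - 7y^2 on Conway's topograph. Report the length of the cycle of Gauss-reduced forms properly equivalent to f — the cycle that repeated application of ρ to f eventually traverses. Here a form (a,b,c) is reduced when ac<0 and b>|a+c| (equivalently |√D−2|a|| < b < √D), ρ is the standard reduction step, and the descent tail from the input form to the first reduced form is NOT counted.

D = 333, ⌊√D⌋ = 18
descent: ρ → (-7,5,11)  [lands on river]
river: ρ → (11,17,-1)
river: ρ → (-1,17,11)
river: ρ → (11,5,-7)
river: ρ → (-7,9,9)
river: ρ → (9,9,-7)
ρ-cycle length = 6 (tail of 1 descent step not counted)

6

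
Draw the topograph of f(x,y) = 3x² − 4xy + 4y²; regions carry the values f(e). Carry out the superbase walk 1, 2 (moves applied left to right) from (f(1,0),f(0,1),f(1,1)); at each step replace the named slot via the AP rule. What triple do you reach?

start (3,4,3) = (f(1,0),f(0,1),f(1,1))
replace slot 1: 2·(4+3) − 3 = 11 → (11,4,3)
replace slot 2: 2·(11+3) − 4 = 24 → (11,24,3)

11,24,3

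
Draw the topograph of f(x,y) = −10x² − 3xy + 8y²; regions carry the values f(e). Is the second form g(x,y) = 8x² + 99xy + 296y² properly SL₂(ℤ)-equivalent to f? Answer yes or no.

D₁ = 329, D₂ = 329
river cycle of f (length 16): (8, 3, -10), (-10, 17, 1), (1, 17, -10), (-10, 3, 8), (8, 13, -5), (-5, 17, 2), (2, 15, -13), (-13, 11, 4), (4, 13, -10), (-10, 7, 7), … (6 more)
river cycle of g (length 16): (8, 3, -10), (-10, 17, 1), (1, 17, -10), (-10, 3, 8), (8, 13, -5), (-5, 17, 2), (2, 15, -13), (-13, 11, 4), (4, 13, -10), (-10, 7, 7), … (6 more)
cycles coincide ⇒ equivalent

yes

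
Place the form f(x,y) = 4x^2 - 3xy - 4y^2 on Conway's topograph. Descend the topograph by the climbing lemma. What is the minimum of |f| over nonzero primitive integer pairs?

descent: ρ → (-4,3,4)  [lands on river]
river: ρ → (4,5,-3)
river: ρ → (-3,7,2)
river: ρ → (2,5,-6)
river: ρ → (-6,7,1)
river: ρ → (1,7,-6)
river: ρ → (-6,5,2)
river: ρ → (2,7,-3)
river: ρ → (-3,5,4)
river: ρ → (4,3,-4)
river: ρ → (-4,5,3)
river: ρ → (3,7,-2)
river: ρ → (-2,5,6)
river: ρ → (6,7,-1)
river: ρ → (-1,7,6)
river: ρ → (6,5,-2)
river: ρ → (-2,7,3)
river: ρ → (3,5,-4)
closes: descent 1, river 18
min |a| on river = 1

1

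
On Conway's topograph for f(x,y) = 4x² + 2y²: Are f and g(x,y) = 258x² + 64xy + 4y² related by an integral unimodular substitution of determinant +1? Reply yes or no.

D₁ = -32, D₂ = -32
f: flip: (4,0,2)→(2,0,4)
f: reduced (well bottom): (2,0,4) with a≤c, −a<b≤a
g: flip: (258,64,4)→(4,-64,258)
g: translate: b→0 (≡-64 mod 8), so (4,-64,258)→(4,0,2)
g: flip: (4,0,2)→(2,0,4)
g: reduced (well bottom): (2,0,4) with a≤c, −a<b≤a
reduced forms (2, 0, 4) vs (2, 0, 4) ⇒ equivalent

yes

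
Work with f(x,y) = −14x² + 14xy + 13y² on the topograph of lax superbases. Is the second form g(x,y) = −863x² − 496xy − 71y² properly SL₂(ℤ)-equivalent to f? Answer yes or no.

D₁ = 924, D₂ = 924
river cycle of f (length 8): (13, 12, -15), (-15, 18, 10), (10, 22, -11), (-11, 22, 10), (10, 18, -15), (-15, 12, 13), (13, 14, -14), (-14, 14, 13)
river cycle of g (length 8): (-14, 14, 13), (13, 12, -15), (-15, 18, 10), (10, 22, -11), (-11, 22, 10), (10, 18, -15), (-15, 12, 13), (13, 14, -14)
cycles coincide ⇒ equivalent

yes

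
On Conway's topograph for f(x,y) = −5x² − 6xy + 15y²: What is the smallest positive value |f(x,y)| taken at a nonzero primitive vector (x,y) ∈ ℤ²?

descent: ρ → (15,6,-5)
descent: ρ → (-5,14,7)  [lands on river]
river: ρ → (7,14,-5)
river: ρ → (-5,16,4)
river: ρ → (4,16,-5)
closes: descent 2, river 4
min |a| on river = 4

4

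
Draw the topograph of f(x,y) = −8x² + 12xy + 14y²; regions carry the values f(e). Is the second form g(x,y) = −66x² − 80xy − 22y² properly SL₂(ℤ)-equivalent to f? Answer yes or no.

D₁ = 592, D₂ = 592
river cycle of f (length 6): (14, 16, -6), (-6, 20, 8), (8, 12, -14), (-14, 16, 6), (6, 20, -8), (-8, 12, 14)
river cycle of g (length 6): (6, 20, -8), (-8, 12, 14), (14, 16, -6), (-6, 20, 8), (8, 12, -14), (-14, 16, 6)
cycles coincide ⇒ equivalent

yes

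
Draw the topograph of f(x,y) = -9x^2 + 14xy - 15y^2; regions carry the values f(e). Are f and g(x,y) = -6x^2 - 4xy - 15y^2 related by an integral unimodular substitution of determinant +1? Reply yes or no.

D₁ = -344, D₂ = -344
f is negative-definite; reduce −f:
−f: translate: b→4 (≡-14 mod 18), so (9,-14,15)→(9,4,10)
−f: reduced (well bottom): (9,4,10) with a≤c, −a<b≤a
flip sign back: reduced form of f is (-9,-4,-10)
g is negative-definite; reduce −g:
−g: reduced (well bottom): (6,4,15) with a≤c, −a<b≤a
flip sign back: reduced form of g is (-6,-4,-15)
reduced forms (-9, -4, -10) vs (-6, -4, -15) ⇒ inequivalent

no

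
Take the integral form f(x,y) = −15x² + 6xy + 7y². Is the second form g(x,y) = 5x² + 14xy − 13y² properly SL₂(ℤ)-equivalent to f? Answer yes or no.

D₁ = 456, D₂ = 456
river cycle of f (length 6): (7, 8, -14), (-14, 20, 1), (1, 20, -14), (-14, 8, 7), (7, 20, -2), (-2, 20, 7)
river cycle of g (length 10): (-13, 12, 6), (6, 12, -13), (-13, 14, 5), (5, 16, -10), (-10, 4, 11), (11, 18, -3), (-3, 18, 11), (11, 4, -10), (-10, 16, 5), (5, 14, -13)
cycles differ ⇒ inequivalent

no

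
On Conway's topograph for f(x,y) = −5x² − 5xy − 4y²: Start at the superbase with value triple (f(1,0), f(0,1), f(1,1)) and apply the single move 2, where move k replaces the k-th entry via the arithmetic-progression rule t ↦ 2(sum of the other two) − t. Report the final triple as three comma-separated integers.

start (-5,-4,-14) = (f(1,0),f(0,1),f(1,1))
replace slot 2: 2·((-5)+(-14)) − (-4) = -34 → (-5,-34,-14)

-5,-34,-14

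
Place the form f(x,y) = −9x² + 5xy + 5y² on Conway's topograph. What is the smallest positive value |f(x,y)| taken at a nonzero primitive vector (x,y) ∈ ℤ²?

river: ρ → (5,5,-9)
river: ρ → (-9,13,1)
river: ρ → (1,13,-9)
river: ρ → (-9,5,5)
closes: descent 0, river 4
min |a| on river = 1

1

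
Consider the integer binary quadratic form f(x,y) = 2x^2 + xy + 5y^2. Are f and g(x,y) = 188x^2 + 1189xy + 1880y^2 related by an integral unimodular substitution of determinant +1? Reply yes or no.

D₁ = -39, D₂ = -39
f: reduced (well bottom): (2,1,5) with a≤c, −a<b≤a
g: translate: b→61 (≡1189 mod 376), so (188,1189,1880)→(188,61,5)
g: flip: (188,61,5)→(5,-61,188)
g: translate: b→-1 (≡-61 mod 10), so (5,-61,188)→(5,-1,2)
g: flip: (5,-1,2)→(2,1,5)
g: reduced (well bottom): (2,1,5) with a≤c, −a<b≤a
reduced forms (2, 1, 5) vs (2, 1, 5) ⇒ equivalent

yes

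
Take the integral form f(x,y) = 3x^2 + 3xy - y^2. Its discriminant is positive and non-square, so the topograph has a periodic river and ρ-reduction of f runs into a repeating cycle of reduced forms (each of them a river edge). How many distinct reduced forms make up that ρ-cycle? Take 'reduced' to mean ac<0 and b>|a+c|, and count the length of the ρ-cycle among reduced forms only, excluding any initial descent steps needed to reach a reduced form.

D = 21, ⌊√D⌋ = 4
river: ρ → (-1,3,3)
river: ρ → (3,3,-1)
ρ-cycle length = 2 (tail of 0 descent steps not counted)

2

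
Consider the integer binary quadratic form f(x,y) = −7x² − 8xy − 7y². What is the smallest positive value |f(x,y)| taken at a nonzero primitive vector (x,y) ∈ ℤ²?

translate: b→-6 (≡8 mod 14), so (7,8,7)→(7,-6,6)
flip: (7,-6,6)→(6,6,7)
reduced (well bottom): (6,6,7) with a≤c, −a<b≤a
well minimum |f| = |-6| = 6 (negative-definite)

6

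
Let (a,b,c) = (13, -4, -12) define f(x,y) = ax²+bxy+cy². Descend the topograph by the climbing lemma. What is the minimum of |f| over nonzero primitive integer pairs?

descent: ρ → (-12,4,13)  [lands on river]
river: ρ → (13,22,-3)
river: ρ → (-3,20,20)
river: ρ → (20,20,-3)
river: ρ → (-3,22,13)
river: ρ → (13,4,-12)
river: ρ → (-12,20,5)
river: ρ → (5,20,-12)
closes: descent 1, river 8
min |a| on river = 3

3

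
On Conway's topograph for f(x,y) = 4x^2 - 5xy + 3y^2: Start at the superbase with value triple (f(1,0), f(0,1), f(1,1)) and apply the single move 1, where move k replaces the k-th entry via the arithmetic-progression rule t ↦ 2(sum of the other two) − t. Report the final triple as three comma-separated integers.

start (4,3,2) = (f(1,0),f(0,1),f(1,1))
replace slot 1: 2·(3+2) − 4 = 6 → (6,3,2)

6,3,2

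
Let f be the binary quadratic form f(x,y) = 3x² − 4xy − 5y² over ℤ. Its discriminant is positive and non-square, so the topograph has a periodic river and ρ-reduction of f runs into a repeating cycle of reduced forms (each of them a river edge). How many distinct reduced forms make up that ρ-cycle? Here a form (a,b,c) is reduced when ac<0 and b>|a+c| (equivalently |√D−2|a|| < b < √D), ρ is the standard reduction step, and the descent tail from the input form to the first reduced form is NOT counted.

D = 76, ⌊√D⌋ = 8
descent: ρ → (-5,4,3)  [lands on river]
river: ρ → (3,8,-1)
river: ρ → (-1,8,3)
river: ρ → (3,4,-5)
river: ρ → (-5,6,2)
river: ρ → (2,6,-5)
ρ-cycle length = 6 (tail of 1 descent step not counted)

6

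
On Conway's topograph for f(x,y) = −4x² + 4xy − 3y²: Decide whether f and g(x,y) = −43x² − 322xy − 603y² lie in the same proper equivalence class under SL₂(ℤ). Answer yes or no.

D₁ = -32, D₂ = -32
f is negative-definite; reduce −f:
−f: translate: b→4 (≡-4 mod 8), so (4,-4,3)→(4,4,3)
−f: flip: (4,4,3)→(3,-4,4)
−f: translate: b→2 (≡-4 mod 6), so (3,-4,4)→(3,2,3)
−f: reduced (well bottom): (3,2,3) with a≤c, −a<b≤a
flip sign back: reduced form of f is (-3,-2,-3)
g is negative-definite; reduce −g:
−g: translate: b→-22 (≡322 mod 86), so (43,322,603)→(43,-22,3)
−g: flip: (43,-22,3)→(3,22,43)
−g: translate: b→-2 (≡22 mod 6), so (3,22,43)→(3,-2,3)
−g: flip: (3,-2,3)→(3,2,3)
−g: reduced (well bottom): (3,2,3) with a≤c, −a<b≤a
flip sign back: reduced form of g is (-3,-2,-3)
reduced forms (-3, -2, -3) vs (-3, -2, -3) ⇒ equivalent

yes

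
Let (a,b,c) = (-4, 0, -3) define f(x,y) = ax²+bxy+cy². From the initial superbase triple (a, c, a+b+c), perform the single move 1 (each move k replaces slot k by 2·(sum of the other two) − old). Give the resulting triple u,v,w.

start (-4,-3,-7) = (f(1,0),f(0,1),f(1,1))
replace slot 1: 2·((-3)+(-7)) − (-4) = -16 → (-16,-3,-7)

-16,-3,-7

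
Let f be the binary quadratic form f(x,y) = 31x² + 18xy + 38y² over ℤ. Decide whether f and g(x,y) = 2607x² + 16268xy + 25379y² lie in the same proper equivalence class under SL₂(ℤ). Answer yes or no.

D₁ = -4388, D₂ = -4388
f: reduced (well bottom): (31,18,38) with a≤c, −a<b≤a
g: translate: b→626 (≡16268 mod 5214), so (2607,16268,25379)→(2607,626,38)
g: flip: (2607,626,38)→(38,-626,2607)
g: translate: b→-18 (≡-626 mod 76), so (38,-626,2607)→(38,-18,31)
g: flip: (38,-18,31)→(31,18,38)
g: reduced (well bottom): (31,18,38) with a≤c, −a<b≤a
reduced forms (31, 18, 38) vs (31, 18, 38) ⇒ equivalent

yes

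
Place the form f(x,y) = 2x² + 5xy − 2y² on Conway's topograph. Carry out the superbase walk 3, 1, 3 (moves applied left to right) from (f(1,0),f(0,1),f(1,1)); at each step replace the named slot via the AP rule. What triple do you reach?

start (2,-2,5) = (f(1,0),f(0,1),f(1,1))
replace slot 3: 2·(2+(-2)) − 5 = -5 → (2,-2,-5)
replace slot 1: 2·((-2)+(-5)) − 2 = -16 → (-16,-2,-5)
replace slot 3: 2·((-16)+(-2)) − (-5) = -31 → (-16,-2,-31)

-16,-2,-31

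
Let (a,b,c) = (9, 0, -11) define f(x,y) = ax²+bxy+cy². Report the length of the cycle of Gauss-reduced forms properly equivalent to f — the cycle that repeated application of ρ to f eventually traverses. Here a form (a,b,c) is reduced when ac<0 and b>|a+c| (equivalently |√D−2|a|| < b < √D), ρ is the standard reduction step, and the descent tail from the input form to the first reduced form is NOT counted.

D = 396, ⌊√D⌋ = 19
descent: ρ → (-11,0,9)
descent: ρ → (9,18,-2)  [lands on river]
river: ρ → (-2,18,9)
ρ-cycle length = 2 (tail of 2 descent steps not counted)

2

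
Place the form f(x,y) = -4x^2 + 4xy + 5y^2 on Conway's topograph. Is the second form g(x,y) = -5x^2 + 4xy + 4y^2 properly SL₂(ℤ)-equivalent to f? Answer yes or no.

D₁ = 96, D₂ = 96
river cycle of f (length 4): (5, 6, -3), (-3, 6, 5), (5, 4, -4), (-4, 4, 5)
river cycle of g (length 4): (4, 4, -5), (-5, 6, 3), (3, 6, -5), (-5, 4, 4)
cycles differ ⇒ inequivalent

no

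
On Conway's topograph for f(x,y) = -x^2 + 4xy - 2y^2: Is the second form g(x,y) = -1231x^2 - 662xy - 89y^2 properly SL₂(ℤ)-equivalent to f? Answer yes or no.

D₁ = 8, D₂ = 8
river cycle of f (length 2): (1, 2, -1), (-1, 2, 1)
river cycle of g (length 2): (-1, 2, 1), (1, 2, -1)
cycles coincide ⇒ equivalent

yes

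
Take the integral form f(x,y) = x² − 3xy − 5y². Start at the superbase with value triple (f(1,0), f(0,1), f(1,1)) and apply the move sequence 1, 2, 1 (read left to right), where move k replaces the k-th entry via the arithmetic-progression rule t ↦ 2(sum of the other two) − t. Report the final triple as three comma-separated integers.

start (1,-5,-7) = (f(1,0),f(0,1),f(1,1))
replace slot 1: 2·((-5)+(-7)) − 1 = -25 → (-25,-5,-7)
replace slot 2: 2·((-25)+(-7)) − (-5) = -59 → (-25,-59,-7)
replace slot 1: 2·((-59)+(-7)) − (-25) = -107 → (-107,-59,-7)

-107,-59,-7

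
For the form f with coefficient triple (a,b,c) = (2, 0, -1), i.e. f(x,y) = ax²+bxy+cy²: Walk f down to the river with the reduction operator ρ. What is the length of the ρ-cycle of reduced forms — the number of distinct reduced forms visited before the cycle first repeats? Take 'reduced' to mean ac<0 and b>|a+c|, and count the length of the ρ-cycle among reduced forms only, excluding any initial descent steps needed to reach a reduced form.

D = 8, ⌊√D⌋ = 2
descent: ρ → (-1,2,1)  [lands on river]
river: ρ → (1,2,-1)
ρ-cycle length = 2 (tail of 1 descent step not counted)

2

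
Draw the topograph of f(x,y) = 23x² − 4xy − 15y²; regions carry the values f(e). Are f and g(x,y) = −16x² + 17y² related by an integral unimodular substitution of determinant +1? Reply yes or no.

D₁ = 1396, D₂ = 1088
discriminants differ ⇒ not SL₂(ℤ)-equivalent

no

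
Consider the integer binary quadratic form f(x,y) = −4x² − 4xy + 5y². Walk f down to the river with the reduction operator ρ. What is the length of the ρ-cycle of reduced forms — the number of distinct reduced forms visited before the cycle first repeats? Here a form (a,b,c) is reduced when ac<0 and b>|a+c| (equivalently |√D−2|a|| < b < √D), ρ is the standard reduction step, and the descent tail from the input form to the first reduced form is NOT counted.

D = 96, ⌊√D⌋ = 9
descent: ρ → (5,4,-4)  [lands on river]
river: ρ → (-4,4,5)
river: ρ → (5,6,-3)
river: ρ → (-3,6,5)
ρ-cycle length = 4 (tail of 1 descent step not counted)

4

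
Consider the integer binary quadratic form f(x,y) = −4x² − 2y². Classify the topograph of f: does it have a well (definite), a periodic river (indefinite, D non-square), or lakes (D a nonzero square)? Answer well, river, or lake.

D = b²−4ac = 0² − 4·(-4)·(-2) = -32
D < 0 ⇒ definite ⇒ every region one sign ⇒ single well

well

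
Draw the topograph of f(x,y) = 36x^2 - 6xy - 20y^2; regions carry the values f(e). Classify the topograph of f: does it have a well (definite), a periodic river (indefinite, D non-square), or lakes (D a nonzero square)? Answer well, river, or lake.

D = b²−4ac = (-6)² − 4·36·(-20) = 2916
D = 54² is a perfect square ⇒ form factors over ℤ ⇒ lakes

lake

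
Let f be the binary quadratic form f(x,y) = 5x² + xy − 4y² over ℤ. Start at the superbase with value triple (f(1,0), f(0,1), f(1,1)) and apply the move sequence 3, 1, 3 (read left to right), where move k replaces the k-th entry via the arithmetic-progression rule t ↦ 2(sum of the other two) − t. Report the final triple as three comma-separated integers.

start (5,-4,2) = (f(1,0),f(0,1),f(1,1))
replace slot 3: 2·(5+(-4)) − 2 = 0 → (5,-4,0)
replace slot 1: 2·((-4)+0) − 5 = -13 → (-13,-4,0)
replace slot 3: 2·((-13)+(-4)) − 0 = -34 → (-13,-4,-34)

-13,-4,-34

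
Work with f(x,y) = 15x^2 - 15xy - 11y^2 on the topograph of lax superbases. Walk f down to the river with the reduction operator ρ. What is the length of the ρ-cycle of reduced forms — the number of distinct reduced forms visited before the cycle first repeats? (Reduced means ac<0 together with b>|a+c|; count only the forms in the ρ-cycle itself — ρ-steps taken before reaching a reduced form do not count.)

D = 885, ⌊√D⌋ = 29
descent: ρ → (-11,15,15)  [lands on river]
river: ρ → (15,15,-11)
river: ρ → (-11,29,1)
river: ρ → (1,29,-11)
ρ-cycle length = 4 (tail of 1 descent step not counted)

4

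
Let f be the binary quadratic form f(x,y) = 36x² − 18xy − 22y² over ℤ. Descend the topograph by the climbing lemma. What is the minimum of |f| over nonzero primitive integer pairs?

descent: ρ → (-22,18,36)  [lands on river]
river: ρ → (36,54,-4)
river: ρ → (-4,58,8)
river: ρ → (8,54,-18)
river: ρ → (-18,54,8)
river: ρ → (8,58,-4)
river: ρ → (-4,54,36)
river: ρ → (36,18,-22)
river: ρ → (-22,26,32)
river: ρ → (32,38,-16)
river: ρ → (-16,58,2)
river: ρ → (2,58,-16)
river: ρ → (-16,38,32)
river: ρ → (32,26,-22)
closes: descent 1, river 14
min |a| on river = 2

2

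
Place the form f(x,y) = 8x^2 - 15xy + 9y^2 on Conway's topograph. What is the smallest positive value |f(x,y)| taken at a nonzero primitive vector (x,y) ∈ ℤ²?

translate: b→1 (≡-15 mod 16), so (8,-15,9)→(8,1,2)
flip: (8,1,2)→(2,-1,8)
reduced (well bottom): (2,-1,8) with a≤c, −a<b≤a
well minimum = a = 2

2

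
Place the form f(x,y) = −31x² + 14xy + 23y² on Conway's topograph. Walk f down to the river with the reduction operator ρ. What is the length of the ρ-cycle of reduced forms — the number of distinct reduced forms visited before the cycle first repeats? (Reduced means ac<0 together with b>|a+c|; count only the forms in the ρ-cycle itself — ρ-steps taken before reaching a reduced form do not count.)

D = 3048, ⌊√D⌋ = 55
river: ρ → (23,32,-22)
river: ρ → (-22,12,33)
river: ρ → (33,54,-1)
river: ρ → (-1,54,33)
river: ρ → (33,12,-22)
river: ρ → (-22,32,23)
river: ρ → (23,14,-31)
river: ρ → (-31,48,6)
river: ρ → (6,48,-31)
river: ρ → (-31,14,23)
ρ-cycle length = 10 (tail of 0 descent steps not counted)

10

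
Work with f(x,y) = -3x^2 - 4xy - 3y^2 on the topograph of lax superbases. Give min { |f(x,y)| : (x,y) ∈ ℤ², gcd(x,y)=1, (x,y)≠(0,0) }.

translate: b→-2 (≡4 mod 6), so (3,4,3)→(3,-2,2)
flip: (3,-2,2)→(2,2,3)
reduced (well bottom): (2,2,3) with a≤c, −a<b≤a
well minimum |f| = |-2| = 2 (negative-definite)

2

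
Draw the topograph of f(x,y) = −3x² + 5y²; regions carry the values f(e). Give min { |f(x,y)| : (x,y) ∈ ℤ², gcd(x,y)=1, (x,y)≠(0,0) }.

descent: ρ → (5,0,-3)
descent: ρ → (-3,6,2)  [lands on river]
river: ρ → (2,6,-3)
closes: descent 2, river 2
min |a| on river = 2

2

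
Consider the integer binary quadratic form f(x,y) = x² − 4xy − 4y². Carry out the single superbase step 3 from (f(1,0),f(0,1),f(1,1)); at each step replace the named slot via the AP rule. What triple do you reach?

start (1,-4,-7) = (f(1,0),f(0,1),f(1,1))
replace slot 3: 2·(1+(-4)) − (-7) = 1 → (1,-4,1)

1,-4,1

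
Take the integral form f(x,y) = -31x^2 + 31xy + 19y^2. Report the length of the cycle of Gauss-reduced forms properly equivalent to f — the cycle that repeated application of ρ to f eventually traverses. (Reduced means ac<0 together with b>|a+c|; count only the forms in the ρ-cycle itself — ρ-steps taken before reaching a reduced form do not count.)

D = 3317, ⌊√D⌋ = 57
river: ρ → (19,45,-17)
river: ρ → (-17,57,1)
river: ρ → (1,57,-17)
river: ρ → (-17,45,19)
river: ρ → (19,31,-31)
river: ρ → (-31,31,19)
ρ-cycle length = 6 (tail of 0 descent steps not counted)

6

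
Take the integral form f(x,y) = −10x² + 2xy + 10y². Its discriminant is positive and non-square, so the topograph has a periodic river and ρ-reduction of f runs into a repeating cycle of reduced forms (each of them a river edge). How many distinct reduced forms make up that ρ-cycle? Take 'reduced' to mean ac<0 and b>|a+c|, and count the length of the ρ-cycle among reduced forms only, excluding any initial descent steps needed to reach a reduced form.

D = 404, ⌊√D⌋ = 20
river: ρ → (10,18,-2)
river: ρ → (-2,18,10)
river: ρ → (10,2,-10)
river: ρ → (-10,18,2)
river: ρ → (2,18,-10)
river: ρ → (-10,2,10)
ρ-cycle length = 6 (tail of 0 descent steps not counted)

6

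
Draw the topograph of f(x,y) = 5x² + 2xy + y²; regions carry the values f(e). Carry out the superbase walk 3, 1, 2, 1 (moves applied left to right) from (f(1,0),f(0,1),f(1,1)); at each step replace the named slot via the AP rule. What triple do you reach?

start (5,1,8) = (f(1,0),f(0,1),f(1,1))
replace slot 3: 2·(5+1) − 8 = 4 → (5,1,4)
replace slot 1: 2·(1+4) − 5 = 5 → (5,1,4)
replace slot 2: 2·(5+4) − 1 = 17 → (5,17,4)
replace slot 1: 2·(17+4) − 5 = 37 → (37,17,4)

37,17,4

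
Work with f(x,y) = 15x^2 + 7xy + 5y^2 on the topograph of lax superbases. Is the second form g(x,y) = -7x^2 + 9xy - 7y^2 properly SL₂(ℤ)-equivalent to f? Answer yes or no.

D₁ = -251, D₂ = -115
discriminants differ ⇒ not SL₂(ℤ)-equivalent

no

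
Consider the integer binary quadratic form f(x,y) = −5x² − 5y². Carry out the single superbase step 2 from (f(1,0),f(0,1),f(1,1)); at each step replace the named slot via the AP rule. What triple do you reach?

start (-5,-5,-10) = (f(1,0),f(0,1),f(1,1))
replace slot 2: 2·((-5)+(-10)) − (-5) = -25 → (-5,-25,-10)

-5,-25,-10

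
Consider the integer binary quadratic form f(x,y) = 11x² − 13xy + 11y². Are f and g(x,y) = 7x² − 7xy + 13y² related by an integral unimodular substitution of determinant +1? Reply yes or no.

D₁ = -315, D₂ = -315
f: translate: b→9 (≡-13 mod 22), so (11,-13,11)→(11,9,9)
f: flip: (11,9,9)→(9,-9,11)
f: translate: b→9 (≡-9 mod 18), so (9,-9,11)→(9,9,11)
f: reduced (well bottom): (9,9,11) with a≤c, −a<b≤a
g: translate: b→7 (≡-7 mod 14), so (7,-7,13)→(7,7,13)
g: reduced (well bottom): (7,7,13) with a≤c, −a<b≤a
reduced forms (9, 9, 11) vs (7, 7, 13) ⇒ inequivalent

no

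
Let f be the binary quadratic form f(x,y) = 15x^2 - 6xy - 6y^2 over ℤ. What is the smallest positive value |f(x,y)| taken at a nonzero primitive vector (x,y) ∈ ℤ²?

descent: ρ → (-6,18,3)  [lands on river]
river: ρ → (3,18,-6)
closes: descent 1, river 2
min |a| on river = 3

3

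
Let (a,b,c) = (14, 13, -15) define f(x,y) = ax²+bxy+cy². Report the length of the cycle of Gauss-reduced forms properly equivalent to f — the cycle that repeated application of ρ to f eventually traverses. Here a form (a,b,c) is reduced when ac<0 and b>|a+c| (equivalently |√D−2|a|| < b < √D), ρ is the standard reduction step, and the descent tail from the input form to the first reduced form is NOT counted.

D = 1009, ⌊√D⌋ = 31
river: ρ → (-15,17,12)
river: ρ → (12,31,-1)
river: ρ → (-1,31,12)
river: ρ → (12,17,-15)
river: ρ → (-15,13,14)
river: ρ → (14,15,-14)
river: ρ → (-14,13,15)
river: ρ → (15,17,-12)
river: ρ → (-12,31,1)
river: ρ → (1,31,-12)
river: ρ → (-12,17,15)
river: ρ → (15,13,-14)
river: ρ → (-14,15,14)
river: ρ → (14,13,-15)
ρ-cycle length = 14 (tail of 0 descent steps not counted)

14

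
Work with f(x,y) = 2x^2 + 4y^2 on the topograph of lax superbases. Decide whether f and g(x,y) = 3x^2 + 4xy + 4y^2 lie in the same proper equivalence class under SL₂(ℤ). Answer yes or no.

D₁ = -32, D₂ = -32
f: reduced (well bottom): (2,0,4) with a≤c, −a<b≤a
g: translate: b→-2 (≡4 mod 6), so (3,4,4)→(3,-2,3)
g: flip: (3,-2,3)→(3,2,3)
g: reduced (well bottom): (3,2,3) with a≤c, −a<b≤a
reduced forms (2, 0, 4) vs (3, 2, 3) ⇒ inequivalent

no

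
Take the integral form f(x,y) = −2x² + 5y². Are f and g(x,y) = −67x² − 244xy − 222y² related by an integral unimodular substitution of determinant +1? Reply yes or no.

D₁ = 40, D₂ = 40
river cycle of f (length 6): (-2, 4, 3), (3, 2, -3), (-3, 4, 2), (2, 4, -3), (-3, 2, 3), (3, 4, -2)
river cycle of g (length 6): (-2, 4, 3), (3, 2, -3), (-3, 4, 2), (2, 4, -3), (-3, 2, 3), (3, 4, -2)
cycles coincide ⇒ equivalent

yes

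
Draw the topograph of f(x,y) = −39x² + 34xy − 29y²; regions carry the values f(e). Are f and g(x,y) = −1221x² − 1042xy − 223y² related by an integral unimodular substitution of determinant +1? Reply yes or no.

D₁ = -3368, D₂ = -3368
f is negative-definite; reduce −f:
−f: flip: (39,-34,29)→(29,34,39)
−f: translate: b→-24 (≡34 mod 58), so (29,34,39)→(29,-24,34)
−f: reduced (well bottom): (29,-24,34) with a≤c, −a<b≤a
flip sign back: reduced form of f is (-29,24,-34)
g is negative-definite; reduce −g:
−g: flip: (1221,1042,223)→(223,-1042,1221)
−g: translate: b→-150 (≡-1042 mod 446), so (223,-1042,1221)→(223,-150,29)
−g: flip: (223,-150,29)→(29,150,223)
−g: translate: b→-24 (≡150 mod 58), so (29,150,223)→(29,-24,34)
−g: reduced (well bottom): (29,-24,34) with a≤c, −a<b≤a
flip sign back: reduced form of g is (-29,24,-34)
reduced forms (-29, 24, -34) vs (-29, 24, -34) ⇒ equivalent

yes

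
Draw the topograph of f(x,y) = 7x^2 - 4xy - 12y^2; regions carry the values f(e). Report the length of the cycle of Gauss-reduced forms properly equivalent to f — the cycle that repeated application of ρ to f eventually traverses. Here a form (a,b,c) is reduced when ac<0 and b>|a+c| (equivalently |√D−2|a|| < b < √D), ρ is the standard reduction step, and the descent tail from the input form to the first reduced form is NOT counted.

D = 352, ⌊√D⌋ = 18
descent: ρ → (-12,4,7)
descent: ρ → (7,10,-9)  [lands on river]
river: ρ → (-9,8,8)
river: ρ → (8,8,-9)
river: ρ → (-9,10,7)
river: ρ → (7,18,-1)
river: ρ → (-1,18,7)
ρ-cycle length = 6 (tail of 2 descent steps not counted)

6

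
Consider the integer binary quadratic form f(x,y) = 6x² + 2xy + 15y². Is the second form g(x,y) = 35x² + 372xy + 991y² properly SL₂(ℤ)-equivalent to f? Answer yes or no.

D₁ = -356, D₂ = -356
f: reduced (well bottom): (6,2,15) with a≤c, −a<b≤a
g: translate: b→22 (≡372 mod 70), so (35,372,991)→(35,22,6)
g: flip: (35,22,6)→(6,-22,35)
g: translate: b→2 (≡-22 mod 12), so (6,-22,35)→(6,2,15)
g: reduced (well bottom): (6,2,15) with a≤c, −a<b≤a
reduced forms (6, 2, 15) vs (6, 2, 15) ⇒ equivalent

yes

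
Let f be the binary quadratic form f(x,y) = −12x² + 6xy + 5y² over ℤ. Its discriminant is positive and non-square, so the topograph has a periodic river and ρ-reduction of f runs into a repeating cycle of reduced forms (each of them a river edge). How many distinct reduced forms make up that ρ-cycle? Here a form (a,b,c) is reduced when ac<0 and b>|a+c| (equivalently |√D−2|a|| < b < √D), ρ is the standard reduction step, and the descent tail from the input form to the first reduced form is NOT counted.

D = 276, ⌊√D⌋ = 16
descent: ρ → (5,14,-4)  [lands on river]
river: ρ → (-4,10,11)
river: ρ → (11,12,-3)
river: ρ → (-3,12,11)
river: ρ → (11,10,-4)
river: ρ → (-4,14,5)
river: ρ → (5,16,-1)
river: ρ → (-1,16,5)
ρ-cycle length = 8 (tail of 1 descent step not counted)

8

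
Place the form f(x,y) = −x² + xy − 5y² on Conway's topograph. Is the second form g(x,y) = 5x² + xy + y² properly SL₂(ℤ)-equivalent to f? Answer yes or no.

D₁ = -19, D₂ = -19
f is negative-definite; reduce −f:
−f: translate: b→1 (≡-1 mod 2), so (1,-1,5)→(1,1,5)
−f: reduced (well bottom): (1,1,5) with a≤c, −a<b≤a
flip sign back: reduced form of f is (-1,-1,-5)
g: flip: (5,1,1)→(1,-1,5)
g: translate: b→1 (≡-1 mod 2), so (1,-1,5)→(1,1,5)
g: reduced (well bottom): (1,1,5) with a≤c, −a<b≤a
reduced forms (-1, -1, -5) vs (1, 1, 5) ⇒ inequivalent

no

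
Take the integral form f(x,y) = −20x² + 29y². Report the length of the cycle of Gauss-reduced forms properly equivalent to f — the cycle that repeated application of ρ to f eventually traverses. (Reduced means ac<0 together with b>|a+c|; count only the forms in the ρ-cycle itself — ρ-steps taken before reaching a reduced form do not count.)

D = 2320, ⌊√D⌋ = 48
descent: ρ → (29,0,-20)
descent: ρ → (-20,40,9)  [lands on river]
river: ρ → (9,32,-36)
river: ρ → (-36,40,5)
river: ρ → (5,40,-36)
river: ρ → (-36,32,9)
river: ρ → (9,40,-20)
ρ-cycle length = 6 (tail of 2 descent steps not counted)

6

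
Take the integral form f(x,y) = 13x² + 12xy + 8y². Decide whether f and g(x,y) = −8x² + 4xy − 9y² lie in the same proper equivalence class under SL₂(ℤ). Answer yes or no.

D₁ = -272, D₂ = -272
f: flip: (13,12,8)→(8,-12,13)
f: translate: b→4 (≡-12 mod 16), so (8,-12,13)→(8,4,9)
f: reduced (well bottom): (8,4,9) with a≤c, −a<b≤a
g is negative-definite; reduce −g:
−g: reduced (well bottom): (8,-4,9) with a≤c, −a<b≤a
flip sign back: reduced form of g is (-8,4,-9)
reduced forms (8, 4, 9) vs (-8, 4, -9) ⇒ inequivalent

no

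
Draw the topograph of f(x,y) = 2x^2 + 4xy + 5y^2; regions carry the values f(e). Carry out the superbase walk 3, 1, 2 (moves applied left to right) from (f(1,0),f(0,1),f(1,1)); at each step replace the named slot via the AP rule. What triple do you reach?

start (2,5,11) = (f(1,0),f(0,1),f(1,1))
replace slot 3: 2·(2+5) − 11 = 3 → (2,5,3)
replace slot 1: 2·(5+3) − 2 = 14 → (14,5,3)
replace slot 2: 2·(14+3) − 5 = 29 → (14,29,3)

14,29,3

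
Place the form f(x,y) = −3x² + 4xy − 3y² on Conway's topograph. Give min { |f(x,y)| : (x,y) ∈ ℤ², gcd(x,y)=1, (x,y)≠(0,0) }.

translate: b→2 (≡-4 mod 6), so (3,-4,3)→(3,2,2)
flip: (3,2,2)→(2,-2,3)
translate: b→2 (≡-2 mod 4), so (2,-2,3)→(2,2,3)
reduced (well bottom): (2,2,3) with a≤c, −a<b≤a
well minimum |f| = |-2| = 2 (negative-definite)

2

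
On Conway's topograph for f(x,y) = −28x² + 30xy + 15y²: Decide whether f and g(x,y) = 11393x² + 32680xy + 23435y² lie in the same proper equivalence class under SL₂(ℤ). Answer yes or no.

D₁ = 2580, D₂ = 2580
river cycle of f (length 14): (15, 30, -28), (-28, 26, 17), (17, 42, -12), (-12, 30, 35), (35, 40, -7), (-7, 44, 23), (23, 48, -3), (-3, 48, 23), (23, 44, -7), (-7, 40, 35), … (4 more)
river cycle of g (length 14): (15, 30, -28), (-28, 26, 17), (17, 42, -12), (-12, 30, 35), (35, 40, -7), (-7, 44, 23), (23, 48, -3), (-3, 48, 23), (23, 44, -7), (-7, 40, 35), … (4 more)
cycles coincide ⇒ equivalent

yes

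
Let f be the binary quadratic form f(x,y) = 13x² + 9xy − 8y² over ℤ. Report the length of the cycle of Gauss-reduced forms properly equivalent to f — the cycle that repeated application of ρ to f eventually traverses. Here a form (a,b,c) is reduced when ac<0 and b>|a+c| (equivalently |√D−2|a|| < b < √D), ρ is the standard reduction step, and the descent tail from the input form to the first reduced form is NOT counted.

D = 497, ⌊√D⌋ = 22
river: ρ → (-8,7,14)
river: ρ → (14,21,-1)
river: ρ → (-1,21,14)
river: ρ → (14,7,-8)
river: ρ → (-8,9,13)
river: ρ → (13,17,-4)
river: ρ → (-4,15,17)
river: ρ → (17,19,-2)
river: ρ → (-2,21,7)
river: ρ → (7,21,-2)
river: ρ → (-2,19,17)
river: ρ → (17,15,-4)
river: ρ → (-4,17,13)
river: ρ → (13,9,-8)
ρ-cycle length = 14 (tail of 0 descent steps not counted)

14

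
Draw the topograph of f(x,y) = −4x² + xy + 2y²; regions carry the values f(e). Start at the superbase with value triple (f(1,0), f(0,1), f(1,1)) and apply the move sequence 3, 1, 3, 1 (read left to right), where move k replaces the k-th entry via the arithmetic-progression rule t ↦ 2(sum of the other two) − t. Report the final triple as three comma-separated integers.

start (-4,2,-1) = (f(1,0),f(0,1),f(1,1))
replace slot 3: 2·((-4)+2) − (-1) = -3 → (-4,2,-3)
replace slot 1: 2·(2+(-3)) − (-4) = 2 → (2,2,-3)
replace slot 3: 2·(2+2) − (-3) = 11 → (2,2,11)
replace slot 1: 2·(2+11) − 2 = 24 → (24,2,11)

24,2,11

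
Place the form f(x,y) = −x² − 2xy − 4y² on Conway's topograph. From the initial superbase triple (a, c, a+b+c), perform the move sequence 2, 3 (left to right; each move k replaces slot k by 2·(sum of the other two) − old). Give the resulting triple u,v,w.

start (-1,-4,-7) = (f(1,0),f(0,1),f(1,1))
replace slot 2: 2·((-1)+(-7)) − (-4) = -12 → (-1,-12,-7)
replace slot 3: 2·((-1)+(-12)) − (-7) = -19 → (-1,-12,-19)

-1,-12,-19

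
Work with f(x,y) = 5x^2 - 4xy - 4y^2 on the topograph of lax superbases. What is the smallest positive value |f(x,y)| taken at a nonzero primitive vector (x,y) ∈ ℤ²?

descent: ρ → (-4,4,5)  [lands on river]
river: ρ → (5,6,-3)
river: ρ → (-3,6,5)
river: ρ → (5,4,-4)
closes: descent 1, river 4
min |a| on river = 3

3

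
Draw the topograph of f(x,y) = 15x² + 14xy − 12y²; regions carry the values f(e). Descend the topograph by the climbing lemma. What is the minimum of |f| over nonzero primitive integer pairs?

river: ρ → (-12,10,17)
river: ρ → (17,24,-5)
river: ρ → (-5,26,12)
river: ρ → (12,22,-9)
river: ρ → (-9,14,20)
river: ρ → (20,26,-3)
river: ρ → (-3,28,11)
river: ρ → (11,16,-15)
river: ρ → (-15,14,12)
river: ρ → (12,10,-17)
river: ρ → (-17,24,5)
river: ρ → (5,26,-12)
river: ρ → (-12,22,9)
river: ρ → (9,14,-20)
river: ρ → (-20,26,3)
river: ρ → (3,28,-11)
river: ρ → (-11,16,15)
river: ρ → (15,14,-12)
closes: descent 0, river 18
min |a| on river = 3

3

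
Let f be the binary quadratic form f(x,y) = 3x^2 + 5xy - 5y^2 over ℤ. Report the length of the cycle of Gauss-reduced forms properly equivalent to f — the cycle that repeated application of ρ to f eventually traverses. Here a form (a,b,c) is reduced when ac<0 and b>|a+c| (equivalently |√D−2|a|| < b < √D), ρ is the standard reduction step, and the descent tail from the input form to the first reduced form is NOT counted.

D = 85, ⌊√D⌋ = 9
river: ρ → (-5,5,3)
river: ρ → (3,7,-3)
river: ρ → (-3,5,5)
river: ρ → (5,5,-3)
river: ρ → (-3,7,3)
river: ρ → (3,5,-5)
ρ-cycle length = 6 (tail of 0 descent steps not counted)

6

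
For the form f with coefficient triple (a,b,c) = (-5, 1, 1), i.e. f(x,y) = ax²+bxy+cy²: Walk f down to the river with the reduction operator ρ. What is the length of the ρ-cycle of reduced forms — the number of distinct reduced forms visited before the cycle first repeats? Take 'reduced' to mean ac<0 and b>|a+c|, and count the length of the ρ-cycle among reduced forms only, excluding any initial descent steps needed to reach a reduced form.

D = 21, ⌊√D⌋ = 4
descent: ρ → (1,3,-3)  [lands on river]
river: ρ → (-3,3,1)
ρ-cycle length = 2 (tail of 1 descent step not counted)

2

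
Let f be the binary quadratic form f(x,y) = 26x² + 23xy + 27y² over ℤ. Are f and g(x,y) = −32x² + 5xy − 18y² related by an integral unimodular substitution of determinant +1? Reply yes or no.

D₁ = -2279, D₂ = -2279
f: reduced (well bottom): (26,23,27) with a≤c, −a<b≤a
g is negative-definite; reduce −g:
−g: flip: (32,-5,18)→(18,5,32)
−g: reduced (well bottom): (18,5,32) with a≤c, −a<b≤a
flip sign back: reduced form of g is (-18,-5,-32)
reduced forms (26, 23, 27) vs (-18, -5, -32) ⇒ inequivalent

no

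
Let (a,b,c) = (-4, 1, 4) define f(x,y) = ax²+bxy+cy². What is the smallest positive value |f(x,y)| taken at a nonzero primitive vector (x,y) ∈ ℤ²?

river: ρ → (4,7,-1)
river: ρ → (-1,7,4)
river: ρ → (4,1,-4)
river: ρ → (-4,7,1)
river: ρ → (1,7,-4)
river: ρ → (-4,1,4)
closes: descent 0, river 6
min |a| on river = 1

1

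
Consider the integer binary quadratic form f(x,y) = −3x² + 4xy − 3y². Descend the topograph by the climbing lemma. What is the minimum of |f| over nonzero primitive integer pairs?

translate: b→2 (≡-4 mod 6), so (3,-4,3)→(3,2,2)
flip: (3,2,2)→(2,-2,3)
translate: b→2 (≡-2 mod 4), so (2,-2,3)→(2,2,3)
reduced (well bottom): (2,2,3) with a≤c, −a<b≤a
well minimum |f| = |-2| = 2 (negative-definite)

2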